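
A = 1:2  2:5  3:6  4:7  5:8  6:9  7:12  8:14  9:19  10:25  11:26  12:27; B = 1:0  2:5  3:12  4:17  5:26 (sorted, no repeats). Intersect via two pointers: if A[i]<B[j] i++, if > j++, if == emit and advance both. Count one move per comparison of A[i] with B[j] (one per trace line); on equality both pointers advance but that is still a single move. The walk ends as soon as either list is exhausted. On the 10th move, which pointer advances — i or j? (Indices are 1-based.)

j

i=1 j=1: 2>0, j++
i=1 j=2: 2<5, i++
i=2 j=2: 5==5 emit, i++,j++
i=3 j=3: 6<12, i++
i=4 j=3: 7<12, i++
i=5 j=3: 8<12, i++
i=6 j=3: 9<12, i++
i=7 j=3: 12==12 emit, i++,j++
i=8 j=4: 14<17, i++
i=9 j=4: 19>17, j++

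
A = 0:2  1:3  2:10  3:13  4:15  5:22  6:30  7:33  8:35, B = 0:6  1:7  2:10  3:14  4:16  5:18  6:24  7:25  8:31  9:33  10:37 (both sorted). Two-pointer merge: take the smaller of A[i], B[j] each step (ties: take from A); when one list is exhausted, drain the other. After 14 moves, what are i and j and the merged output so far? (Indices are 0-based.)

i=0 j=0: A[i]=2<=B[j]=6 take 2, i++
i=1 j=0: A[i]=3<=B[j]=6 take 3, i++
i=2 j=0: A[i]=10>B[j]=6 take 6, j++
i=2 j=1: A[i]=10>B[j]=7 take 7, j++
i=2 j=2: A[i]=10<=B[j]=10 take 10, i++
i=3 j=2: A[i]=13>B[j]=10 take 10, j++
i=3 j=3: A[i]=13<=B[j]=14 take 13, i++
i=4 j=3: A[i]=15>B[j]=14 take 14, j++
i=4 j=4: A[i]=15<=B[j]=16 take 15, i++
i=5 j=4: A[i]=22>B[j]=16 take 16, j++
i=5 j=5: A[i]=22>B[j]=18 take 18, j++
i=5 j=6: A[i]=22<=B[j]=24 take 22, i++
i=6 j=6: A[i]=30>B[j]=24 take 24, j++
i=6 j=7: A[i]=30>B[j]=25 take 25, j++

i=6, j=8, merged so far=[2, 3, 6, 7, 10, 10, 13, 14, 15, 16, 18, 22, 24, 25]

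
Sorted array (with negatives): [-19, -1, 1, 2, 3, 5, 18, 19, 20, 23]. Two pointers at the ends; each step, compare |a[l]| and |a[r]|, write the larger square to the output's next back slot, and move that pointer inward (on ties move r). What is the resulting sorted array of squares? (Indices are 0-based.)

[1, 1, 4, 9, 25, 324, 361, 361, 400, 529]

l=0 r=9: |-19|<=|23| out[9]=529, r--
l=0 r=8: |-19|<=|20| out[8]=400, r--
l=0 r=7: |-19|<=|19| out[7]=361, r--
l=0 r=6: |-19|>|18| out[6]=361, l++
l=1 r=6: |-1|<=|18| out[5]=324, r--
l=1 r=5: |-1|<=|5| out[4]=25, r--
l=1 r=4: |-1|<=|3| out[3]=9, r--
l=1 r=3: |-1|<=|2| out[2]=4, r--
l=1 r=2: |-1|<=|1| out[1]=1, r--
l=1 r=1: |-1|<=|-1| out[0]=1, r--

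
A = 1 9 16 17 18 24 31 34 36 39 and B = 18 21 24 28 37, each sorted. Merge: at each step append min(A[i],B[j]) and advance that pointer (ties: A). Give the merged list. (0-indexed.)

[1, 9, 16, 17, 18, 18, 21, 24, 24, 28, 31, 34, 36, 37, 39]

i=0 j=0: A[i]=1<=B[j]=18 take 1, i++
i=1 j=0: A[i]=9<=B[j]=18 take 9, i++
i=2 j=0: A[i]=16<=B[j]=18 take 16, i++
i=3 j=0: A[i]=17<=B[j]=18 take 17, i++
i=4 j=0: A[i]=18<=B[j]=18 take 18, i++
i=5 j=0: A[i]=24>B[j]=18 take 18, j++
i=5 j=1: A[i]=24>B[j]=21 take 21, j++
i=5 j=2: A[i]=24<=B[j]=24 take 24, i++
i=6 j=2: A[i]=31>B[j]=24 take 24, j++
i=6 j=3: A[i]=31>B[j]=28 take 28, j++
i=6 j=4: A[i]=31<=B[j]=37 take 31, i++
i=7 j=4: A[i]=34<=B[j]=37 take 34, i++
i=8 j=4: A[i]=36<=B[j]=37 take 36, i++
i=9 j=4: A[i]=39>B[j]=37 take 37, j++
i=9 j=5: B done, take A[i]=39, i++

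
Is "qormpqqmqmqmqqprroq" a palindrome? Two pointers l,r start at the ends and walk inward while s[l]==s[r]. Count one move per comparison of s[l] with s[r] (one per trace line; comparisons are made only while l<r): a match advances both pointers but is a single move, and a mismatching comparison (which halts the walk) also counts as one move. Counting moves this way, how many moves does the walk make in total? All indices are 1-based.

[1,19] 'q'=='q' → l++,r--
[2,18] 'o'=='o' → l++,r--
[3,17] 'r'=='r' → l++,r--
[4,16] 'm'!='r' → stop

4 moves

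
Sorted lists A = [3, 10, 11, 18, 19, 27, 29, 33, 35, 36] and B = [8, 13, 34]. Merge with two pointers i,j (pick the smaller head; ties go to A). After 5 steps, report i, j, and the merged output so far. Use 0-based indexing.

[i=0,j=0] A[i]=3<=B[j]=8 take 3 → i++
[i=1,j=0] A[i]=10>B[j]=8 take 8 → j++
[i=1,j=1] A[i]=10<=B[j]=13 take 10 → i++
[i=2,j=1] A[i]=11<=B[j]=13 take 11 → i++
[i=3,j=1] A[i]=18>B[j]=13 take 13 → j++

i=3, j=2, merged so far=[3, 8, 10, 11, 13]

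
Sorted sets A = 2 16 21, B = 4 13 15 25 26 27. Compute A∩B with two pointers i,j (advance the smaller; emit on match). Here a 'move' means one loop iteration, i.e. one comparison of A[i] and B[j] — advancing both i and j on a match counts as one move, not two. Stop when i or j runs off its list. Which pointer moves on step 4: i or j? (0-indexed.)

i=0 j=0: 2<4, i++
i=1 j=0: 16>4, j++
i=1 j=1: 16>13, j++
i=1 j=2: 16>15, j++

j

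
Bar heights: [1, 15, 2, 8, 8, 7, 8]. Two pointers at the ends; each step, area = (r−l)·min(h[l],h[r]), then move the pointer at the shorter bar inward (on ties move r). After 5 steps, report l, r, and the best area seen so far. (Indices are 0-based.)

l=0 r=6: min(1,8)*6=6 best=6 *, l++
l=1 r=6: min(15,8)*5=40 best=40 *, r--
l=1 r=5: min(15,7)*4=28 best=40, r--
l=1 r=4: min(15,8)*3=24 best=40, r--
l=1 r=3: min(15,8)*2=16 best=40, r--

l=1, r=2, best area=40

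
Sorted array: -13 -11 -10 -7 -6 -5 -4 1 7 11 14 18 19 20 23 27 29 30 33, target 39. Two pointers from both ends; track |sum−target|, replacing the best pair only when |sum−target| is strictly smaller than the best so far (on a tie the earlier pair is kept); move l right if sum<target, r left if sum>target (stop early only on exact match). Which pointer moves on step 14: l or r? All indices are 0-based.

l=0 r=18: -13+33=20 d=19 *, l++
l=1 r=18: -11+33=22 d=17 *, l++
l=2 r=18: -10+33=23 d=16 *, l++
l=3 r=18: -7+33=26 d=13 *, l++
l=4 r=18: -6+33=27 d=12 *, l++
l=5 r=18: -5+33=28 d=11 *, l++
l=6 r=18: -4+33=29 d=10 *, l++
l=7 r=18: 1+33=34 d=5 *, l++
l=8 r=18: 7+33=40 d=1 *, r--
l=8 r=17: 7+30=37 d=2, l++
l=9 r=17: 11+30=41 d=2, r--
l=9 r=16: 11+29=40 d=1, r--
l=9 r=15: 11+27=38 d=1, l++
l=10 r=15: 14+27=41 d=2, r--

r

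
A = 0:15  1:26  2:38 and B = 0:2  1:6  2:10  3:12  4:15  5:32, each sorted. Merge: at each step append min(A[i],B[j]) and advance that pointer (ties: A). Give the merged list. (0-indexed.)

[2, 6, 10, 12, 15, 15, 26, 32, 38]

[i=0,j=0] A[i]=15>B[j]=2 take 2 → j++
[i=0,j=1] A[i]=15>B[j]=6 take 6 → j++
[i=0,j=2] A[i]=15>B[j]=10 take 10 → j++
[i=0,j=3] A[i]=15>B[j]=12 take 12 → j++
[i=0,j=4] A[i]=15<=B[j]=15 take 15 → i++
[i=1,j=4] A[i]=26>B[j]=15 take 15 → j++
[i=1,j=5] A[i]=26<=B[j]=32 take 26 → i++
[i=2,j=5] A[i]=38>B[j]=32 take 32 → j++
[i=2,j=6] B done, take A[i]=38 → i++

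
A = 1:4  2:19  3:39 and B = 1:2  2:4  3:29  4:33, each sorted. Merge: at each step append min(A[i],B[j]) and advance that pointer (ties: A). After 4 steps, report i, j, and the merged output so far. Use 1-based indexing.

i=3, j=3, merged so far=[2, 4, 4, 19]

[i=1,j=1] A[i]=4>B[j]=2 take 2 → j++
[i=1,j=2] A[i]=4<=B[j]=4 take 4 → i++
[i=2,j=2] A[i]=19>B[j]=4 take 4 → j++
[i=2,j=3] A[i]=19<=B[j]=29 take 19 → i++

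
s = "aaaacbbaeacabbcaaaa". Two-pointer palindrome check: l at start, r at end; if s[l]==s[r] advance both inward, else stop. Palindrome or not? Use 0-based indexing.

l=0 r=18: 'a'=='a', l++,r--
l=1 r=17: 'a'=='a', l++,r--
l=2 r=16: 'a'=='a', l++,r--
l=3 r=15: 'a'=='a', l++,r--
l=4 r=14: 'c'=='c', l++,r--
l=5 r=13: 'b'=='b', l++,r--
l=6 r=12: 'b'=='b', l++,r--
l=7 r=11: 'a'=='a', l++,r--
l=8 r=10: 'e'!='c', stop

not a palindrome (mismatch at 8,10)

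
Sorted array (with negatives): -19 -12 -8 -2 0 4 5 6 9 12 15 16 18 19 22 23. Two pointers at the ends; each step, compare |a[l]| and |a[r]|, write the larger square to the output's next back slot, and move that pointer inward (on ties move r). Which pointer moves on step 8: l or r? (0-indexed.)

l=0 r=15: |-19|<=|23| out[15]=529, r--
l=0 r=14: |-19|<=|22| out[14]=484, r--
l=0 r=13: |-19|<=|19| out[13]=361, r--
l=0 r=12: |-19|>|18| out[12]=361, l++
l=1 r=12: |-12|<=|18| out[11]=324, r--
l=1 r=11: |-12|<=|16| out[10]=256, r--
l=1 r=10: |-12|<=|15| out[9]=225, r--
l=1 r=9: |-12|<=|12| out[8]=144, r--

r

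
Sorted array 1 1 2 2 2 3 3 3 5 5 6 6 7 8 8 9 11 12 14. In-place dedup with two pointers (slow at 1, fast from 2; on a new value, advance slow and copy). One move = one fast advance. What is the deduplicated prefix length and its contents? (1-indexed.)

slow=1 fast=2: a[fast]=1=a[slow] dup, fast++
slow=1 fast=3: a[fast]=2≠a[slow]=1 write a[2]=2, slow++,fast++
slow=2 fast=4: a[fast]=2=a[slow] dup, fast++
slow=2 fast=5: a[fast]=2=a[slow] dup, fast++
slow=2 fast=6: a[fast]=3≠a[slow]=2 write a[3]=3, slow++,fast++
slow=3 fast=7: a[fast]=3=a[slow] dup, fast++
slow=3 fast=8: a[fast]=3=a[slow] dup, fast++
slow=3 fast=9: a[fast]=5≠a[slow]=3 write a[4]=5, slow++,fast++
slow=4 fast=10: a[fast]=5=a[slow] dup, fast++
slow=4 fast=11: a[fast]=6≠a[slow]=5 write a[5]=6, slow++,fast++
slow=5 fast=12: a[fast]=6=a[slow] dup, fast++
slow=5 fast=13: a[fast]=7≠a[slow]=6 write a[6]=7, slow++,fast++
slow=6 fast=14: a[fast]=8≠a[slow]=7 write a[7]=8, slow++,fast++
slow=7 fast=15: a[fast]=8=a[slow] dup, fast++
slow=7 fast=16: a[fast]=9≠a[slow]=8 write a[8]=9, slow++,fast++
slow=8 fast=17: a[fast]=11≠a[slow]=9 write a[9]=11, slow++,fast++
slow=9 fast=18: a[fast]=12≠a[slow]=11 write a[10]=12, slow++,fast++
slow=10 fast=19: a[fast]=14≠a[slow]=12 write a[11]=14, slow++,fast++

length 11; prefix = [1, 2, 3, 5, 6, 7, 8, 9, 11, 12, 14]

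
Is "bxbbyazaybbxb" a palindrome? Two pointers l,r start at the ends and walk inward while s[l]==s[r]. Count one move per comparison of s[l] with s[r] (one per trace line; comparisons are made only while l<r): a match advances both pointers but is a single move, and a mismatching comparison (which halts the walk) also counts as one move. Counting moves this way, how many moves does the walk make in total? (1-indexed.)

6 moves

[1,13] 'b'=='b' → l++,r--
[2,12] 'x'=='x' → l++,r--
[3,11] 'b'=='b' → l++,r--
[4,10] 'b'=='b' → l++,r--
[5,9] 'y'=='y' → l++,r--
[6,8] 'a'=='a' → l++,r--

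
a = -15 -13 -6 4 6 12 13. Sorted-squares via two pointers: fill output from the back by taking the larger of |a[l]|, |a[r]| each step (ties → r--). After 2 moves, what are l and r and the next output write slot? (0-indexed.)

l=1, r=5, next write slot=4

l=0 r=6: |-15|>|13| out[6]=225, l++
l=1 r=6: |-13|<=|13| out[5]=169, r--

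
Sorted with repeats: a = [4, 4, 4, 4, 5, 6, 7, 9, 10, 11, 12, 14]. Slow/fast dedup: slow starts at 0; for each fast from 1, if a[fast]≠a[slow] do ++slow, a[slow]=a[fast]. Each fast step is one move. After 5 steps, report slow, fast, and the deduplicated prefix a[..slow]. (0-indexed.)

slow=0 fast=1: a[fast]=4=a[slow] dup, fast++
slow=0 fast=2: a[fast]=4=a[slow] dup, fast++
slow=0 fast=3: a[fast]=4=a[slow] dup, fast++
slow=0 fast=4: a[fast]=5≠a[slow]=4 write a[1]=5, slow++,fast++
slow=1 fast=5: a[fast]=6≠a[slow]=5 write a[2]=6, slow++,fast++

slow=2, fast=6, prefix=[4, 5, 6]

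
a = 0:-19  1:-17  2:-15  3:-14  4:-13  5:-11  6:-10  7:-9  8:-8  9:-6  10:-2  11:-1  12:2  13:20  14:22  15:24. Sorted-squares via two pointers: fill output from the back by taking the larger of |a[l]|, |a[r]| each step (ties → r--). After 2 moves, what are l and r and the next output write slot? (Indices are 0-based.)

l=0 r=15: |-19|<=|24| out[15]=576, r--
l=0 r=14: |-19|<=|22| out[14]=484, r--

l=0, r=13, next write slot=13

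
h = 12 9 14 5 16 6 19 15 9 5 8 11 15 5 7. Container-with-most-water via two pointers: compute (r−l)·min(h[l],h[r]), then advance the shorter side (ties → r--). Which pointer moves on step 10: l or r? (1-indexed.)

r

l=1 r=15: min(12,7)*14=98 best=98 *, r--
l=1 r=14: min(12,5)*13=65 best=98, r--
l=1 r=13: min(12,15)*12=144 best=144 *, l++
l=2 r=13: min(9,15)*11=99 best=144, l++
l=3 r=13: min(14,15)*10=140 best=144, l++
l=4 r=13: min(5,15)*9=45 best=144, l++
l=5 r=13: min(16,15)*8=120 best=144, r--
l=5 r=12: min(16,11)*7=77 best=144, r--
l=5 r=11: min(16,8)*6=48 best=144, r--
l=5 r=10: min(16,5)*5=25 best=144, r--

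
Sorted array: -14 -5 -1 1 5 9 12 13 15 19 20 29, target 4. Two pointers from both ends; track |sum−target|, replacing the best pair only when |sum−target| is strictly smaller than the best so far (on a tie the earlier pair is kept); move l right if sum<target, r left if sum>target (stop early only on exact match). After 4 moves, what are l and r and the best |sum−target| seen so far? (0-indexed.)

l=0 r=11: -14+29=15 d=11 *, r--
l=0 r=10: -14+20=6 d=2 *, r--
l=0 r=9: -14+19=5 d=1 *, r--
l=0 r=8: -14+15=1 d=3, l++

l=1, r=8, best |Δ|=1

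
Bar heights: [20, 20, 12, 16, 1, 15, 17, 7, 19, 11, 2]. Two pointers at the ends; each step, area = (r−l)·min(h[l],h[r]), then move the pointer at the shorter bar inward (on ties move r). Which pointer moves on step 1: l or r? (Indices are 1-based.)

r

[1,11] min(20,2)*10=20 best=20 * → r--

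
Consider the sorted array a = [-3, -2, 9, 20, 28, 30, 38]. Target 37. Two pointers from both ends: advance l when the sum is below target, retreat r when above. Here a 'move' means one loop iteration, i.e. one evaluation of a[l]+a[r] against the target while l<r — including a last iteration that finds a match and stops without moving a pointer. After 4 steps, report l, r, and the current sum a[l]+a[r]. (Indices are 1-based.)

[1,7] -3+38=35 <37 → l++
[2,7] -2+38=36 <37 → l++
[3,7] 9+38=47 >37 → r--
[3,6] 9+30=39 >37 → r--

l=3, r=5, sum=37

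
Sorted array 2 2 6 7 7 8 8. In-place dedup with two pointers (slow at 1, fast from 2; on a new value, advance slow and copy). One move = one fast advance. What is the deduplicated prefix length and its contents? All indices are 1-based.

(s=1,f=2) a[fast]=2=a[slow] dup → fast++
(s=1,f=3) a[fast]=6≠a[slow]=2 write a[2]=6 → slow++,fast++
(s=2,f=4) a[fast]=7≠a[slow]=6 write a[3]=7 → slow++,fast++
(s=3,f=5) a[fast]=7=a[slow] dup → fast++
(s=3,f=6) a[fast]=8≠a[slow]=7 write a[4]=8 → slow++,fast++
(s=4,f=7) a[fast]=8=a[slow] dup → fast++

length 4; prefix = [2, 6, 7, 8]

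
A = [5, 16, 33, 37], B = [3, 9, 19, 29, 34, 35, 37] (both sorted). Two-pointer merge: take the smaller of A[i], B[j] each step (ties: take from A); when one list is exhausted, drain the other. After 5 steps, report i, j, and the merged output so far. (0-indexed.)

i=2, j=3, merged so far=[3, 5, 9, 16, 19]

[i=0,j=0] A[i]=5>B[j]=3 take 3 → j++
[i=0,j=1] A[i]=5<=B[j]=9 take 5 → i++
[i=1,j=1] A[i]=16>B[j]=9 take 9 → j++
[i=1,j=2] A[i]=16<=B[j]=19 take 16 → i++
[i=2,j=2] A[i]=33>B[j]=19 take 19 → j++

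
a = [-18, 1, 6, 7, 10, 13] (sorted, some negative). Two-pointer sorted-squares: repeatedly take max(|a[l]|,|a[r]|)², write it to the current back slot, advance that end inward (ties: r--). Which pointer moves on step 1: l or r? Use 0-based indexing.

l=0 r=5: |-18|>|13| out[5]=324, l++

l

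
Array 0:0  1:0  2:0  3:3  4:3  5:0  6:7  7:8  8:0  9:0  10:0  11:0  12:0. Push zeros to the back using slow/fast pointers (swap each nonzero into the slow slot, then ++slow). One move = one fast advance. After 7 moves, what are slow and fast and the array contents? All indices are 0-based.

(s=0,f=0) a[fast]=0 → fast++
(s=0,f=1) a[fast]=0 → fast++
(s=0,f=2) a[fast]=0 → fast++
(s=0,f=3) a[fast]=3≠0 swap→a[0]=3 → slow++,fast++
(s=1,f=4) a[fast]=3≠0 swap→a[1]=3 → slow++,fast++
(s=2,f=5) a[fast]=0 → fast++
(s=2,f=6) a[fast]=7≠0 swap→a[2]=7 → slow++,fast++

slow=3, fast=7, a=[3, 3, 7, 0, 0, 0, 0, 8, 0, 0, 0, 0, 0]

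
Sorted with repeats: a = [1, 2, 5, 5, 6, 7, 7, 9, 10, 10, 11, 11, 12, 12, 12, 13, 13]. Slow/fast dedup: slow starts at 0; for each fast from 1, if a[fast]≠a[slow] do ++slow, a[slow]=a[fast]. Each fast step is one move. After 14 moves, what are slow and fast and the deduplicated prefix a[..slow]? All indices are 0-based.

slow=0 fast=1: a[fast]=2≠a[slow]=1 write a[1]=2, slow++,fast++
slow=1 fast=2: a[fast]=5≠a[slow]=2 write a[2]=5, slow++,fast++
slow=2 fast=3: a[fast]=5=a[slow] dup, fast++
slow=2 fast=4: a[fast]=6≠a[slow]=5 write a[3]=6, slow++,fast++
slow=3 fast=5: a[fast]=7≠a[slow]=6 write a[4]=7, slow++,fast++
slow=4 fast=6: a[fast]=7=a[slow] dup, fast++
slow=4 fast=7: a[fast]=9≠a[slow]=7 write a[5]=9, slow++,fast++
slow=5 fast=8: a[fast]=10≠a[slow]=9 write a[6]=10, slow++,fast++
slow=6 fast=9: a[fast]=10=a[slow] dup, fast++
slow=6 fast=10: a[fast]=11≠a[slow]=10 write a[7]=11, slow++,fast++
slow=7 fast=11: a[fast]=11=a[slow] dup, fast++
slow=7 fast=12: a[fast]=12≠a[slow]=11 write a[8]=12, slow++,fast++
slow=8 fast=13: a[fast]=12=a[slow] dup, fast++
slow=8 fast=14: a[fast]=12=a[slow] dup, fast++

slow=8, fast=15, prefix=[1, 2, 5, 6, 7, 9, 10, 11, 12]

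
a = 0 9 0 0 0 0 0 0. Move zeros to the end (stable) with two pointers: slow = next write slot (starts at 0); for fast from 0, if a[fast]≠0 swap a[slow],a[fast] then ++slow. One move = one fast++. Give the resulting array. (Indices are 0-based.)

(s=0,f=0) a[fast]=0 → fast++
(s=0,f=1) a[fast]=9≠0 swap→a[0]=9 → slow++,fast++
(s=1,f=2) a[fast]=0 → fast++
(s=1,f=3) a[fast]=0 → fast++
(s=1,f=4) a[fast]=0 → fast++
(s=1,f=5) a[fast]=0 → fast++
(s=1,f=6) a[fast]=0 → fast++
(s=1,f=7) a[fast]=0 → fast++

[9, 0, 0, 0, 0, 0, 0, 0]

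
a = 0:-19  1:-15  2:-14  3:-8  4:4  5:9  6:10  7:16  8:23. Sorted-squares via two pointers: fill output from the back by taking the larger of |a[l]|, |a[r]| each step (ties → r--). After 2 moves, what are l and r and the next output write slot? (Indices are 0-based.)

l=1, r=7, next write slot=6

l=0 r=8: |-19|<=|23| out[8]=529, r--
l=0 r=7: |-19|>|16| out[7]=361, l++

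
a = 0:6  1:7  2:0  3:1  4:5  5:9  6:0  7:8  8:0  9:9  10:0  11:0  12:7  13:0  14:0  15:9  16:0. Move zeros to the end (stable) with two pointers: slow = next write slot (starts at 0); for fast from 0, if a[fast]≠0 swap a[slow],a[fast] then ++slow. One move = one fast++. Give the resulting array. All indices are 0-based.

(s=0,f=0) a[fast]=6≠0 swap→a[0]=6 → slow++,fast++
(s=1,f=1) a[fast]=7≠0 swap→a[1]=7 → slow++,fast++
(s=2,f=2) a[fast]=0 → fast++
(s=2,f=3) a[fast]=1≠0 swap→a[2]=1 → slow++,fast++
(s=3,f=4) a[fast]=5≠0 swap→a[3]=5 → slow++,fast++
(s=4,f=5) a[fast]=9≠0 swap→a[4]=9 → slow++,fast++
(s=5,f=6) a[fast]=0 → fast++
(s=5,f=7) a[fast]=8≠0 swap→a[5]=8 → slow++,fast++
(s=6,f=8) a[fast]=0 → fast++
(s=6,f=9) a[fast]=9≠0 swap→a[6]=9 → slow++,fast++
(s=7,f=10) a[fast]=0 → fast++
(s=7,f=11) a[fast]=0 → fast++
(s=7,f=12) a[fast]=7≠0 swap→a[7]=7 → slow++,fast++
(s=8,f=13) a[fast]=0 → fast++
(s=8,f=14) a[fast]=0 → fast++
(s=8,f=15) a[fast]=9≠0 swap→a[8]=9 → slow++,fast++
(s=9,f=16) a[fast]=0 → fast++

[6, 7, 1, 5, 9, 8, 9, 7, 9, 0, 0, 0, 0, 0, 0, 0, 0]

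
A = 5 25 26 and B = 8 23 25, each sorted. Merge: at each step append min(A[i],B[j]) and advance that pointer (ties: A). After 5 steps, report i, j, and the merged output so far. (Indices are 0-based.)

[i=0,j=0] A[i]=5<=B[j]=8 take 5 → i++
[i=1,j=0] A[i]=25>B[j]=8 take 8 → j++
[i=1,j=1] A[i]=25>B[j]=23 take 23 → j++
[i=1,j=2] A[i]=25<=B[j]=25 take 25 → i++
[i=2,j=2] A[i]=26>B[j]=25 take 25 → j++

i=2, j=3, merged so far=[5, 8, 23, 25, 25]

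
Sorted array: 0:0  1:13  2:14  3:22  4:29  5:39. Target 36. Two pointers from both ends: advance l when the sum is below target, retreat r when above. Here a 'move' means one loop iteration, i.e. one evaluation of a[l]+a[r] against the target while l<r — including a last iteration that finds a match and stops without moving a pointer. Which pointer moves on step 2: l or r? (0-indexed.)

[0,5] 0+39=39 >36 → r--
[0,4] 0+29=29 <36 → l++

l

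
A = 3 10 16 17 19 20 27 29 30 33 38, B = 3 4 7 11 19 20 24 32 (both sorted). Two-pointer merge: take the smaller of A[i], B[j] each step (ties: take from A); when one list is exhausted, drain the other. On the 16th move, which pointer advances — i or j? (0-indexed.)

i

[i=0,j=0] A[i]=3<=B[j]=3 take 3 → i++
[i=1,j=0] A[i]=10>B[j]=3 take 3 → j++
[i=1,j=1] A[i]=10>B[j]=4 take 4 → j++
[i=1,j=2] A[i]=10>B[j]=7 take 7 → j++
[i=1,j=3] A[i]=10<=B[j]=11 take 10 → i++
[i=2,j=3] A[i]=16>B[j]=11 take 11 → j++
[i=2,j=4] A[i]=16<=B[j]=19 take 16 → i++
[i=3,j=4] A[i]=17<=B[j]=19 take 17 → i++
[i=4,j=4] A[i]=19<=B[j]=19 take 19 → i++
[i=5,j=4] A[i]=20>B[j]=19 take 19 → j++
[i=5,j=5] A[i]=20<=B[j]=20 take 20 → i++
[i=6,j=5] A[i]=27>B[j]=20 take 20 → j++
[i=6,j=6] A[i]=27>B[j]=24 take 24 → j++
[i=6,j=7] A[i]=27<=B[j]=32 take 27 → i++
[i=7,j=7] A[i]=29<=B[j]=32 take 29 → i++
[i=8,j=7] A[i]=30<=B[j]=32 take 30 → i++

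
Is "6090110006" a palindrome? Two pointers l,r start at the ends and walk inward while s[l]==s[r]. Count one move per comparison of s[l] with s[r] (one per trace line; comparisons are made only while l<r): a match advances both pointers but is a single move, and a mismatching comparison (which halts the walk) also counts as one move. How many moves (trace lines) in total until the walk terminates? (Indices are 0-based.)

3 moves

l=0 r=9: '6'=='6', l++,r--
l=1 r=8: '0'=='0', l++,r--
l=2 r=7: '9'!='0', stop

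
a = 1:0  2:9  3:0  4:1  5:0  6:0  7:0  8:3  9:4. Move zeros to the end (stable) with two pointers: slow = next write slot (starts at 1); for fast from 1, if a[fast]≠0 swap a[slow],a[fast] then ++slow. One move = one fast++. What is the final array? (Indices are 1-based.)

slow=1 fast=1: a[fast]=0, fast++
slow=1 fast=2: a[fast]=9≠0 swap→a[1]=9, slow++,fast++
slow=2 fast=3: a[fast]=0, fast++
slow=2 fast=4: a[fast]=1≠0 swap→a[2]=1, slow++,fast++
slow=3 fast=5: a[fast]=0, fast++
slow=3 fast=6: a[fast]=0, fast++
slow=3 fast=7: a[fast]=0, fast++
slow=3 fast=8: a[fast]=3≠0 swap→a[3]=3, slow++,fast++
slow=4 fast=9: a[fast]=4≠0 swap→a[4]=4, slow++,fast++

[9, 1, 3, 4, 0, 0, 0, 0, 0]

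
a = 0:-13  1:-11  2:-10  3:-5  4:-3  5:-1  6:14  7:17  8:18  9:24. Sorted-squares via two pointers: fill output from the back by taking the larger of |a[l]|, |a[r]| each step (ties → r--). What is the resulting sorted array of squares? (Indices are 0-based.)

l=0 r=9: |-13|<=|24| out[9]=576, r--
l=0 r=8: |-13|<=|18| out[8]=324, r--
l=0 r=7: |-13|<=|17| out[7]=289, r--
l=0 r=6: |-13|<=|14| out[6]=196, r--
l=0 r=5: |-13|>|-1| out[5]=169, l++
l=1 r=5: |-11|>|-1| out[4]=121, l++
l=2 r=5: |-10|>|-1| out[3]=100, l++
l=3 r=5: |-5|>|-1| out[2]=25, l++
l=4 r=5: |-3|>|-1| out[1]=9, l++
l=5 r=5: |-1|<=|-1| out[0]=1, r--

[1, 9, 25, 100, 121, 169, 196, 289, 324, 576]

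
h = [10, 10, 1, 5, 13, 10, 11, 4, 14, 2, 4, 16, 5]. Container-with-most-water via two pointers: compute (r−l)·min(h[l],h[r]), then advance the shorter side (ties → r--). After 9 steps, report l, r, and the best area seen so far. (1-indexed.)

[1,13] min(10,5)*12=60 best=60 * → r--
[1,12] min(10,16)*11=110 best=110 * → l++
[2,12] min(10,16)*10=100 best=110 → l++
[3,12] min(1,16)*9=9 best=110 → l++
[4,12] min(5,16)*8=40 best=110 → l++
[5,12] min(13,16)*7=91 best=110 → l++
[6,12] min(10,16)*6=60 best=110 → l++
[7,12] min(11,16)*5=55 best=110 → l++
[8,12] min(4,16)*4=16 best=110 → l++

l=9, r=12, best area=110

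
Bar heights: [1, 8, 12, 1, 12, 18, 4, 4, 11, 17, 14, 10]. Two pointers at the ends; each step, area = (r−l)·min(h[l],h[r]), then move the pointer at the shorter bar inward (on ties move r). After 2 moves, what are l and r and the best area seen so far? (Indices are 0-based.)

l=2, r=11, best area=80

l=0 r=11: min(1,10)*11=11 best=11 *, l++
l=1 r=11: min(8,10)*10=80 best=80 *, l++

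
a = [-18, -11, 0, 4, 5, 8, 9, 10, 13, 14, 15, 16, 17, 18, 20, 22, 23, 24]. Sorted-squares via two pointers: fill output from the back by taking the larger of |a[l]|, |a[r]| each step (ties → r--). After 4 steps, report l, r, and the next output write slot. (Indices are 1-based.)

[1,18] |-18|<=|24| out[18]=576 → r--
[1,17] |-18|<=|23| out[17]=529 → r--
[1,16] |-18|<=|22| out[16]=484 → r--
[1,15] |-18|<=|20| out[15]=400 → r--

l=1, r=14, next write slot=14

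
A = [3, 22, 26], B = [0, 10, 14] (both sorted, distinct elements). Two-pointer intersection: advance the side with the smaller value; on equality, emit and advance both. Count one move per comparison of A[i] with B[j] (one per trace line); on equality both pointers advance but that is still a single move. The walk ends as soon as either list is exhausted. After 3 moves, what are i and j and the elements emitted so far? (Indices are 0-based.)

i=1, j=2, emitted=[]

[i=0,j=0] 3>0 → j++
[i=0,j=1] 3<10 → i++
[i=1,j=1] 22>10 → j++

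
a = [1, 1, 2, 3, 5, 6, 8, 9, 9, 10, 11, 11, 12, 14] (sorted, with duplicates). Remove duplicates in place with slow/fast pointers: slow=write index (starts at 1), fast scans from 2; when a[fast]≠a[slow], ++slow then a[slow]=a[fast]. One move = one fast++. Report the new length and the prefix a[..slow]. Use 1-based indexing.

length 11; prefix = [1, 2, 3, 5, 6, 8, 9, 10, 11, 12, 14]

slow=1 fast=2: a[fast]=1=a[slow] dup, fast++
slow=1 fast=3: a[fast]=2≠a[slow]=1 write a[2]=2, slow++,fast++
slow=2 fast=4: a[fast]=3≠a[slow]=2 write a[3]=3, slow++,fast++
slow=3 fast=5: a[fast]=5≠a[slow]=3 write a[4]=5, slow++,fast++
slow=4 fast=6: a[fast]=6≠a[slow]=5 write a[5]=6, slow++,fast++
slow=5 fast=7: a[fast]=8≠a[slow]=6 write a[6]=8, slow++,fast++
slow=6 fast=8: a[fast]=9≠a[slow]=8 write a[7]=9, slow++,fast++
slow=7 fast=9: a[fast]=9=a[slow] dup, fast++
slow=7 fast=10: a[fast]=10≠a[slow]=9 write a[8]=10, slow++,fast++
slow=8 fast=11: a[fast]=11≠a[slow]=10 write a[9]=11, slow++,fast++
slow=9 fast=12: a[fast]=11=a[slow] dup, fast++
slow=9 fast=13: a[fast]=12≠a[slow]=11 write a[10]=12, slow++,fast++
slow=10 fast=14: a[fast]=14≠a[slow]=12 write a[11]=14, slow++,fast++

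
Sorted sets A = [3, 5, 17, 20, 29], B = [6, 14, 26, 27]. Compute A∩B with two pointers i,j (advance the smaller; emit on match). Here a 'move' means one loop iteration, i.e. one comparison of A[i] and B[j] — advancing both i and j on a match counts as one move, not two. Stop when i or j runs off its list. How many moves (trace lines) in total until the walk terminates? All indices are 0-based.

i=0 j=0: 3<6, i++
i=1 j=0: 5<6, i++
i=2 j=0: 17>6, j++
i=2 j=1: 17>14, j++
i=2 j=2: 17<26, i++
i=3 j=2: 20<26, i++
i=4 j=2: 29>26, j++
i=4 j=3: 29>27, j++

8 moves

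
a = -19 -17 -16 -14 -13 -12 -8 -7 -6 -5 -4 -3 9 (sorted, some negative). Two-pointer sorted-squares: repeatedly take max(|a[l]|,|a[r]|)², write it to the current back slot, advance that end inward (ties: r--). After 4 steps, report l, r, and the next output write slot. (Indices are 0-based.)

l=4, r=12, next write slot=8

[0,12] |-19|>|9| out[12]=361 → l++
[1,12] |-17|>|9| out[11]=289 → l++
[2,12] |-16|>|9| out[10]=256 → l++
[3,12] |-14|>|9| out[9]=196 → l++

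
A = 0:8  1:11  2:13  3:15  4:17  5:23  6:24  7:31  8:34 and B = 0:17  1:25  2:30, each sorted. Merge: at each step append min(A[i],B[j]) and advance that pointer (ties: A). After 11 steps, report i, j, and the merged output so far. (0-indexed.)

i=0 j=0: A[i]=8<=B[j]=17 take 8, i++
i=1 j=0: A[i]=11<=B[j]=17 take 11, i++
i=2 j=0: A[i]=13<=B[j]=17 take 13, i++
i=3 j=0: A[i]=15<=B[j]=17 take 15, i++
i=4 j=0: A[i]=17<=B[j]=17 take 17, i++
i=5 j=0: A[i]=23>B[j]=17 take 17, j++
i=5 j=1: A[i]=23<=B[j]=25 take 23, i++
i=6 j=1: A[i]=24<=B[j]=25 take 24, i++
i=7 j=1: A[i]=31>B[j]=25 take 25, j++
i=7 j=2: A[i]=31>B[j]=30 take 30, j++
i=7 j=3: B done, take A[i]=31, i++

i=8, j=3, merged so far=[8, 11, 13, 15, 17, 17, 23, 24, 25, 30, 31]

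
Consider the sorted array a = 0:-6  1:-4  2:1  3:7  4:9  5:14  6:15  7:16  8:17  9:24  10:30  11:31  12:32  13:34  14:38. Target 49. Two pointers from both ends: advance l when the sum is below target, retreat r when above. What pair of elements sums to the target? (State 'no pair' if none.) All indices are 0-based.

l=0 r=14: -6+38=32 <49, l++
l=1 r=14: -4+38=34 <49, l++
l=2 r=14: 1+38=39 <49, l++
l=3 r=14: 7+38=45 <49, l++
l=4 r=14: 9+38=47 <49, l++
l=5 r=14: 14+38=52 >49, r--
l=5 r=13: 14+34=48 <49, l++
l=6 r=13: 15+34=49, found

(15, 34)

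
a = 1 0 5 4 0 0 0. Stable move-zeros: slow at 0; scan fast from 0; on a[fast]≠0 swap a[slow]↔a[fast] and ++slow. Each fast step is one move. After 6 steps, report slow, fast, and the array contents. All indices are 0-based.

slow=3, fast=6, a=[1, 5, 4, 0, 0, 0, 0]

(s=0,f=0) a[fast]=1≠0 swap→a[0]=1 → slow++,fast++
(s=1,f=1) a[fast]=0 → fast++
(s=1,f=2) a[fast]=5≠0 swap→a[1]=5 → slow++,fast++
(s=2,f=3) a[fast]=4≠0 swap→a[2]=4 → slow++,fast++
(s=3,f=4) a[fast]=0 → fast++
(s=3,f=5) a[fast]=0 → fast++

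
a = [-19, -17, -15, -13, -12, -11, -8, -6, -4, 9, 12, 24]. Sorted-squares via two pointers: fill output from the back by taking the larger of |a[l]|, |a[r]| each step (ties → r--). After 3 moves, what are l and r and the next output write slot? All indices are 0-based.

[0,11] |-19|<=|24| out[11]=576 → r--
[0,10] |-19|>|12| out[10]=361 → l++
[1,10] |-17|>|12| out[9]=289 → l++

l=2, r=10, next write slot=8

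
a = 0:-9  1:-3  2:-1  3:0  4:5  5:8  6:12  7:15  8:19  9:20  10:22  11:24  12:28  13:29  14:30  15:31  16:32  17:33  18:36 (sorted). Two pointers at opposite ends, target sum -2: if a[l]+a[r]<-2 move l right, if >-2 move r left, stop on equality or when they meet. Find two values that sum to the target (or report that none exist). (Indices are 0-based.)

no pair

[0,18] -9+36=27 >-2 → r--
[0,17] -9+33=24 >-2 → r--
[0,16] -9+32=23 >-2 → r--
[0,15] -9+31=22 >-2 → r--
[0,14] -9+30=21 >-2 → r--
[0,13] -9+29=20 >-2 → r--
[0,12] -9+28=19 >-2 → r--
[0,11] -9+24=15 >-2 → r--
[0,10] -9+22=13 >-2 → r--
[0,9] -9+20=11 >-2 → r--
[0,8] -9+19=10 >-2 → r--
[0,7] -9+15=6 >-2 → r--
[0,6] -9+12=3 >-2 → r--
[0,5] -9+8=-1 >-2 → r--
[0,4] -9+5=-4 <-2 → l++
[1,4] -3+5=2 >-2 → r--
[1,3] -3+0=-3 <-2 → l++
[2,3] -1+0=-1 >-2 → r--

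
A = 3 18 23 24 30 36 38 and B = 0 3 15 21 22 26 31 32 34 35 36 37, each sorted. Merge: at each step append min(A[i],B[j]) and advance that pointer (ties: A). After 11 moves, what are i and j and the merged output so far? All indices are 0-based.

i=5, j=6, merged so far=[0, 3, 3, 15, 18, 21, 22, 23, 24, 26, 30]

i=0 j=0: A[i]=3>B[j]=0 take 0, j++
i=0 j=1: A[i]=3<=B[j]=3 take 3, i++
i=1 j=1: A[i]=18>B[j]=3 take 3, j++
i=1 j=2: A[i]=18>B[j]=15 take 15, j++
i=1 j=3: A[i]=18<=B[j]=21 take 18, i++
i=2 j=3: A[i]=23>B[j]=21 take 21, j++
i=2 j=4: A[i]=23>B[j]=22 take 22, j++
i=2 j=5: A[i]=23<=B[j]=26 take 23, i++
i=3 j=5: A[i]=24<=B[j]=26 take 24, i++
i=4 j=5: A[i]=30>B[j]=26 take 26, j++
i=4 j=6: A[i]=30<=B[j]=31 take 30, i++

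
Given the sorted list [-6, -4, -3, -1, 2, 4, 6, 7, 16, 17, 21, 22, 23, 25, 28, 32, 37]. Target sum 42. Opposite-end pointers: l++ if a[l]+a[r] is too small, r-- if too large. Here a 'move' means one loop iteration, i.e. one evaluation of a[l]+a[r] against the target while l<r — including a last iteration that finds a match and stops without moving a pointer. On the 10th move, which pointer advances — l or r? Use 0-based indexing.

l=0 r=16: -6+37=31 <42, l++
l=1 r=16: -4+37=33 <42, l++
l=2 r=16: -3+37=34 <42, l++
l=3 r=16: -1+37=36 <42, l++
l=4 r=16: 2+37=39 <42, l++
l=5 r=16: 4+37=41 <42, l++
l=6 r=16: 6+37=43 >42, r--
l=6 r=15: 6+32=38 <42, l++
l=7 r=15: 7+32=39 <42, l++
l=8 r=15: 16+32=48 >42, r--

r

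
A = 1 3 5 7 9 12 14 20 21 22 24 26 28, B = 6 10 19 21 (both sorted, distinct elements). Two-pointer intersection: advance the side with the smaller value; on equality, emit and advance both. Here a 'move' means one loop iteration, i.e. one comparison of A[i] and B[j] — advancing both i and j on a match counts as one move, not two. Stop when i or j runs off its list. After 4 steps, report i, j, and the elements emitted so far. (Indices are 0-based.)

[i=0,j=0] 1<6 → i++
[i=1,j=0] 3<6 → i++
[i=2,j=0] 5<6 → i++
[i=3,j=0] 7>6 → j++

i=3, j=1, emitted=[]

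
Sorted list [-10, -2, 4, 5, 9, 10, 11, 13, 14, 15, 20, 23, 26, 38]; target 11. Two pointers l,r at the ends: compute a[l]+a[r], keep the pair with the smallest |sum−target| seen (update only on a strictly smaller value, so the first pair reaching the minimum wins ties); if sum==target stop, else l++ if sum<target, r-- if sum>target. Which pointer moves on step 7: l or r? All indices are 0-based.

r

[0,13] -10+38=28 d=17 * → r--
[0,12] -10+26=16 d=5 * → r--
[0,11] -10+23=13 d=2 * → r--
[0,10] -10+20=10 d=1 * → l++
[1,10] -2+20=18 d=7 → r--
[1,9] -2+15=13 d=2 → r--
[1,8] -2+14=12 d=1 → r--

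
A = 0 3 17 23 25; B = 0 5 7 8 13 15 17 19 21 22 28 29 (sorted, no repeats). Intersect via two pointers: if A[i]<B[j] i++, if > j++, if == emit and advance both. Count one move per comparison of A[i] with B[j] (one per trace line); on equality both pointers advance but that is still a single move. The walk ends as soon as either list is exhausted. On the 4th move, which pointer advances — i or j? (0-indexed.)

j

i=0 j=0: 0==0 emit, i++,j++
i=1 j=1: 3<5, i++
i=2 j=1: 17>5, j++
i=2 j=2: 17>7, j++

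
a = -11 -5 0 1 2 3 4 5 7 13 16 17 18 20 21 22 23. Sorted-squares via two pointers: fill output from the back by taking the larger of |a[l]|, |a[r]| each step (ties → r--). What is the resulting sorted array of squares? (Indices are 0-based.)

[0, 1, 4, 9, 16, 25, 25, 49, 121, 169, 256, 289, 324, 400, 441, 484, 529]

l=0 r=16: |-11|<=|23| out[16]=529, r--
l=0 r=15: |-11|<=|22| out[15]=484, r--
l=0 r=14: |-11|<=|21| out[14]=441, r--
l=0 r=13: |-11|<=|20| out[13]=400, r--
l=0 r=12: |-11|<=|18| out[12]=324, r--
l=0 r=11: |-11|<=|17| out[11]=289, r--
l=0 r=10: |-11|<=|16| out[10]=256, r--
l=0 r=9: |-11|<=|13| out[9]=169, r--
l=0 r=8: |-11|>|7| out[8]=121, l++
l=1 r=8: |-5|<=|7| out[7]=49, r--
l=1 r=7: |-5|<=|5| out[6]=25, r--
l=1 r=6: |-5|>|4| out[5]=25, l++
l=2 r=6: |0|<=|4| out[4]=16, r--
l=2 r=5: |0|<=|3| out[3]=9, r--
l=2 r=4: |0|<=|2| out[2]=4, r--
l=2 r=3: |0|<=|1| out[1]=1, r--
l=2 r=2: |0|<=|0| out[0]=0, r--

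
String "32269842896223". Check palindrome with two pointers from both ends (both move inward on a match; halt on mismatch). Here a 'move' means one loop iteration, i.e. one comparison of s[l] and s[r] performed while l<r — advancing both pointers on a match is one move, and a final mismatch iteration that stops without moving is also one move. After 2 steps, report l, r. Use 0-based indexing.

l=2, r=11

l=0 r=13: '3'=='3', l++,r--
l=1 r=12: '2'=='2', l++,r--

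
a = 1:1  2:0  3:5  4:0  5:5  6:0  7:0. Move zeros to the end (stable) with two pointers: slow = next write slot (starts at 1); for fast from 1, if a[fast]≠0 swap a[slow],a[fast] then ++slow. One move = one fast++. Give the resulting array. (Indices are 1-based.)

[1, 5, 5, 0, 0, 0, 0]

slow=1 fast=1: a[fast]=1≠0 swap→a[1]=1, slow++,fast++
slow=2 fast=2: a[fast]=0, fast++
slow=2 fast=3: a[fast]=5≠0 swap→a[2]=5, slow++,fast++
slow=3 fast=4: a[fast]=0, fast++
slow=3 fast=5: a[fast]=5≠0 swap→a[3]=5, slow++,fast++
slow=4 fast=6: a[fast]=0, fast++
slow=4 fast=7: a[fast]=0, fast++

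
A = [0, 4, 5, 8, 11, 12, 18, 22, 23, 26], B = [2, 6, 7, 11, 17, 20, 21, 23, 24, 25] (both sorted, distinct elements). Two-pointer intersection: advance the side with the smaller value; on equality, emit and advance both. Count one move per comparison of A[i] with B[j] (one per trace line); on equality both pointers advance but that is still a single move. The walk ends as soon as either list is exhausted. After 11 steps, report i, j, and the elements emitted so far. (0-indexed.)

i=7, j=5, emitted=[11]

[i=0,j=0] 0<2 → i++
[i=1,j=0] 4>2 → j++
[i=1,j=1] 4<6 → i++
[i=2,j=1] 5<6 → i++
[i=3,j=1] 8>6 → j++
[i=3,j=2] 8>7 → j++
[i=3,j=3] 8<11 → i++
[i=4,j=3] 11==11 emit → i++,j++
[i=5,j=4] 12<17 → i++
[i=6,j=4] 18>17 → j++
[i=6,j=5] 18<20 → i++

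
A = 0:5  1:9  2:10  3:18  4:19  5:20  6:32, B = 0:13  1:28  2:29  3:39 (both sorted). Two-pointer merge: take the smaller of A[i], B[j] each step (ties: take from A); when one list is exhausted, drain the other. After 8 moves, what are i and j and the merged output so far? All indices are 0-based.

[i=0,j=0] A[i]=5<=B[j]=13 take 5 → i++
[i=1,j=0] A[i]=9<=B[j]=13 take 9 → i++
[i=2,j=0] A[i]=10<=B[j]=13 take 10 → i++
[i=3,j=0] A[i]=18>B[j]=13 take 13 → j++
[i=3,j=1] A[i]=18<=B[j]=28 take 18 → i++
[i=4,j=1] A[i]=19<=B[j]=28 take 19 → i++
[i=5,j=1] A[i]=20<=B[j]=28 take 20 → i++
[i=6,j=1] A[i]=32>B[j]=28 take 28 → j++

i=6, j=2, merged so far=[5, 9, 10, 13, 18, 19, 20, 28]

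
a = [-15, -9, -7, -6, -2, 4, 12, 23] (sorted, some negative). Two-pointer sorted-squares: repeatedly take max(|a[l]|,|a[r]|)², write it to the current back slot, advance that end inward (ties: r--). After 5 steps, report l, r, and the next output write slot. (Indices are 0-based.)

l=3, r=5, next write slot=2

l=0 r=7: |-15|<=|23| out[7]=529, r--
l=0 r=6: |-15|>|12| out[6]=225, l++
l=1 r=6: |-9|<=|12| out[5]=144, r--
l=1 r=5: |-9|>|4| out[4]=81, l++
l=2 r=5: |-7|>|4| out[3]=49, l++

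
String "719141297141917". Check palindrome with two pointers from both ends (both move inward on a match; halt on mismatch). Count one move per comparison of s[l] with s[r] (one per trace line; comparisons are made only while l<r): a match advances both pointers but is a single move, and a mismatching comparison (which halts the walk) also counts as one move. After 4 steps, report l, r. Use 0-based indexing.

l=4, r=10

l=0 r=14: '7'=='7', l++,r--
l=1 r=13: '1'=='1', l++,r--
l=2 r=12: '9'=='9', l++,r--
l=3 r=11: '1'=='1', l++,r--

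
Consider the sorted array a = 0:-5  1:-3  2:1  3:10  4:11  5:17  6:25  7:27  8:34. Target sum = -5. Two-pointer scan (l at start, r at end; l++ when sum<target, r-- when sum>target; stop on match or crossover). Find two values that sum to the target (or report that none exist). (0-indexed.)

no pair

[0,8] -5+34=29 >-5 → r--
[0,7] -5+27=22 >-5 → r--
[0,6] -5+25=20 >-5 → r--
[0,5] -5+17=12 >-5 → r--
[0,4] -5+11=6 >-5 → r--
[0,3] -5+10=5 >-5 → r--
[0,2] -5+1=-4 >-5 → r--
[0,1] -5+-3=-8 <-5 → l++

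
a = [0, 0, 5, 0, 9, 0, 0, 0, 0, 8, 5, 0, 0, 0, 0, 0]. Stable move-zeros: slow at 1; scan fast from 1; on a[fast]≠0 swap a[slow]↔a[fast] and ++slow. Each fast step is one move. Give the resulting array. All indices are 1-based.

[5, 9, 8, 5, 0, 0, 0, 0, 0, 0, 0, 0, 0, 0, 0, 0]

(s=1,f=1) a[fast]=0 → fast++
(s=1,f=2) a[fast]=0 → fast++
(s=1,f=3) a[fast]=5≠0 swap→a[1]=5 → slow++,fast++
(s=2,f=4) a[fast]=0 → fast++
(s=2,f=5) a[fast]=9≠0 swap→a[2]=9 → slow++,fast++
(s=3,f=6) a[fast]=0 → fast++
(s=3,f=7) a[fast]=0 → fast++
(s=3,f=8) a[fast]=0 → fast++
(s=3,f=9) a[fast]=0 → fast++
(s=3,f=10) a[fast]=8≠0 swap→a[3]=8 → slow++,fast++
(s=4,f=11) a[fast]=5≠0 swap→a[4]=5 → slow++,fast++
(s=5,f=12) a[fast]=0 → fast++
(s=5,f=13) a[fast]=0 → fast++
(s=5,f=14) a[fast]=0 → fast++
(s=5,f=15) a[fast]=0 → fast++
(s=5,f=16) a[fast]=0 → fast++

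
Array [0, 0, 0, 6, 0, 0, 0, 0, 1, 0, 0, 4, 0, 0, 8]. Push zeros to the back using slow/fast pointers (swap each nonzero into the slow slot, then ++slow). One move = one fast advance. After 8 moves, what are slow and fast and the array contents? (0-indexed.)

(s=0,f=0) a[fast]=0 → fast++
(s=0,f=1) a[fast]=0 → fast++
(s=0,f=2) a[fast]=0 → fast++
(s=0,f=3) a[fast]=6≠0 swap→a[0]=6 → slow++,fast++
(s=1,f=4) a[fast]=0 → fast++
(s=1,f=5) a[fast]=0 → fast++
(s=1,f=6) a[fast]=0 → fast++
(s=1,f=7) a[fast]=0 → fast++

slow=1, fast=8, a=[6, 0, 0, 0, 0, 0, 0, 0, 1, 0, 0, 4, 0, 0, 8]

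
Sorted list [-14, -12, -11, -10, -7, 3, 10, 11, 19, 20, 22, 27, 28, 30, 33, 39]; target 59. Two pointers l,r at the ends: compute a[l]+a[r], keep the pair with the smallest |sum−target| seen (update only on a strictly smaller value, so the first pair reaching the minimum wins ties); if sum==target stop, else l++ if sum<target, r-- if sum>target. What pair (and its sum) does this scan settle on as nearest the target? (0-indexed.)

pair (20, 39) with sum 59 (|Δ|=0)

l=0 r=15: -14+39=25 d=34 *, l++
l=1 r=15: -12+39=27 d=32 *, l++
l=2 r=15: -11+39=28 d=31 *, l++
l=3 r=15: -10+39=29 d=30 *, l++
l=4 r=15: -7+39=32 d=27 *, l++
l=5 r=15: 3+39=42 d=17 *, l++
l=6 r=15: 10+39=49 d=10 *, l++
l=7 r=15: 11+39=50 d=9 *, l++
l=8 r=15: 19+39=58 d=1 *, l++
l=9 r=15: 20+39=59 d=0 *, stop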